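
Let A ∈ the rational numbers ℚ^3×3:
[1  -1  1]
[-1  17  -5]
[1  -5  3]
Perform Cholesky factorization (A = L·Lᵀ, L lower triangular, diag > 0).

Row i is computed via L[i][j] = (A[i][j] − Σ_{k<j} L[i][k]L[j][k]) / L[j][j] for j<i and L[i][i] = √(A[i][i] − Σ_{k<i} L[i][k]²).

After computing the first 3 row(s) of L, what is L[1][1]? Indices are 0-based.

Step 1: L[0][0] = √(1) = 1.
  L[1][0] = (-1) / L[0][0] = -1.
Step 2: L[1][1] = √(16) = 4.
  L[2][0] = (1) / L[0][0] = 1.
  L[2][1] = (-4) / L[1][1] = -1.
Step 3: L[2][2] = √(1) = 1.

L[1][1] = 4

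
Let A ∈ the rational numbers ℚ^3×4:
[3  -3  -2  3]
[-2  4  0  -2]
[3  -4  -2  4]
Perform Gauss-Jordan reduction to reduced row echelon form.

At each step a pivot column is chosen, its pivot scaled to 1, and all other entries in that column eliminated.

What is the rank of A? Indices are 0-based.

pivot(0,0)=3: scale R0 → (1, -1, -2/3, 1)
  clear (1,0): R1 −= (-2)R0 → (0, 2, -4/3, 0)
  clear (2,0): R2 −= (3)R0 → (0, -1, 0, 1)
pivot(1,1)=2: scale R1 → (0, 1, -2/3, 0)
  clear (0,1): R0 −= (-1)R1 → (1, 0, -4/3, 1)
  clear (2,1): R2 −= (-1)R1 → (0, 0, -2/3, 1)
pivot(2,2)=-2/3: scale R2 → (0, 0, 1, -3/2)
  clear (0,2): R0 −= (-4/3)R2 → (1, 0, 0, -1)
  clear (1,2): R1 −= (-2/3)R2 → (0, 1, 0, -1)

rank = 3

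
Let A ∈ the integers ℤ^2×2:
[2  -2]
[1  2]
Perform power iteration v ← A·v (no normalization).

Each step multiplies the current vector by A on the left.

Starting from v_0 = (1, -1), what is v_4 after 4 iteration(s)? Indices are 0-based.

v_0 = (1, -1).
v_1 = A·v_0 = (4, -1).
v_2 = A·v_1 = (10, 2).
v_3 = A·v_2 = (16, 14).
v_4 = A·v_3 = (4, 44).

v_4 = (4, 44)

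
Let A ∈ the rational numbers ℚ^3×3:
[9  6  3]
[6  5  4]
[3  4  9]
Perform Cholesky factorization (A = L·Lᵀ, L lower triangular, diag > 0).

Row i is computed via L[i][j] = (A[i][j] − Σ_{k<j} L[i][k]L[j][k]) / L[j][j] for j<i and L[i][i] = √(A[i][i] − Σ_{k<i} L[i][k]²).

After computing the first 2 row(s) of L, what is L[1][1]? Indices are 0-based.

L[1][1] = 1

Step 1: L[0][0] = √(9) = 3.
  L[1][0] = (6) / L[0][0] = 2.
Step 2: L[1][1] = √(1) = 1.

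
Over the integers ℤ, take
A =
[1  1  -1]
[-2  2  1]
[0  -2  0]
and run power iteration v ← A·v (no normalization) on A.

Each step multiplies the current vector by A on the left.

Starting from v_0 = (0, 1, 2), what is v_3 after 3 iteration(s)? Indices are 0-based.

v_3 = (21, -2, -16)

v_0 = (0, 1, 2).
v_1 = A·v_0 = (-1, 4, -2).
v_2 = A·v_1 = (5, 8, -8).
v_3 = A·v_2 = (21, -2, -16).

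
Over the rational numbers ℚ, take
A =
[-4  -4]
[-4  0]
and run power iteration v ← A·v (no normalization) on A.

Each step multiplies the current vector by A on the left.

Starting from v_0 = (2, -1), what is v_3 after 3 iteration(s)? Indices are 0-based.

v_3 = (-256, -192)

v_0 = (2, -1).
v_1 = A·v_0 = (-4, -8).
v_2 = A·v_1 = (48, 16).
v_3 = A·v_2 = (-256, -192).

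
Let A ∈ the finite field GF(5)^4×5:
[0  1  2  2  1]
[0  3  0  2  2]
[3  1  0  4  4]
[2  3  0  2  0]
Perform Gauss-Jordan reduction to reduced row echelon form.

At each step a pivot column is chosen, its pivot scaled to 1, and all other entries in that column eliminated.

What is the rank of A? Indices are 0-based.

rank = 4

[1] R0 <-> R2
[1] R0 /= 3  ⇒  (1, 2, 0, 3, 3)
     R3 -= 2·R0  ⇒  (0, 4, 0, 1, 4)
[2] R1 /= 3  ⇒  (0, 1, 0, 4, 4)
     R0 -= 2·R1  ⇒  (1, 0, 0, 0, 0)
     R2 -= 1·R1  ⇒  (0, 0, 2, 3, 2)
     R3 -= 4·R1  ⇒  (0, 0, 0, 0, 3)
[3] R2 /= 2  ⇒  (0, 0, 1, 4, 1)
column 3 empty below row 3
[4] R3 /= 3  ⇒  (0, 0, 0, 0, 1)
     R1 -= 4·R3  ⇒  (0, 1, 0, 4, 0)
     R2 -= 1·R3  ⇒  (0, 0, 1, 4, 0)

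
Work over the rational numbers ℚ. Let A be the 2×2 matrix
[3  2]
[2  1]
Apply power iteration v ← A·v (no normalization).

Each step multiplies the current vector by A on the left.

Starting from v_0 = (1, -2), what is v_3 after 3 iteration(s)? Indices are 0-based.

v_3 = (-13, -8)

v_0 = (1, -2).
v_1 = A·v_0 = (-1, 0).
v_2 = A·v_1 = (-3, -2).
v_3 = A·v_2 = (-13, -8).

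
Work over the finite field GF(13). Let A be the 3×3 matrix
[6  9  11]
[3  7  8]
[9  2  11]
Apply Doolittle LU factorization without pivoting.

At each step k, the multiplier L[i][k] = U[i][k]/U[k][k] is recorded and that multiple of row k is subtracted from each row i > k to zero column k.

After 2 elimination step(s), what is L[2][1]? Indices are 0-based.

k=0: U[0][0]=6
  eliminate (1,0): mult=7, new row 1: (0, 9, 9); set L[1][0]=7
  eliminate (2,0): mult=8, new row 2: (0, 8, 1); set L[2][0]=8
k=1: U[1][1]=9
  eliminate (2,1): mult=11, new row 2: (0, 0, 6); set L[2][1]=11

L[2][1] = 11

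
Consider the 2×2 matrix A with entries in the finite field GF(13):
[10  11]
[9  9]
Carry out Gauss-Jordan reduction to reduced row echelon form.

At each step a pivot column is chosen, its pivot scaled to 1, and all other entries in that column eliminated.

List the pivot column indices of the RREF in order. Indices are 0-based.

pivot columns: 0, 1

step 1: normalize row 0 (÷10) = (1, 5)
  row 1: subtract 9×row0 = (0, 3)
step 2: normalize row 1 (÷3) = (0, 1)
  row 0: subtract 5×row1 = (1, 0)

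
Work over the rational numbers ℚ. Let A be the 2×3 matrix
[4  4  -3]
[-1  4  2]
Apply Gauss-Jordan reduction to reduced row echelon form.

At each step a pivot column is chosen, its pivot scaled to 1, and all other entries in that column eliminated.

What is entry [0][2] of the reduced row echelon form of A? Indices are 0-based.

M[0][2] = -1

pivot(0,0)=4: scale R0 → (1, 1, -3/4)
  clear (1,0): R1 −= (-1)R0 → (0, 5, 5/4)
pivot(1,1)=5: scale R1 → (0, 1, 1/4)
  clear (0,1): R0 −= (1)R1 → (1, 0, -1)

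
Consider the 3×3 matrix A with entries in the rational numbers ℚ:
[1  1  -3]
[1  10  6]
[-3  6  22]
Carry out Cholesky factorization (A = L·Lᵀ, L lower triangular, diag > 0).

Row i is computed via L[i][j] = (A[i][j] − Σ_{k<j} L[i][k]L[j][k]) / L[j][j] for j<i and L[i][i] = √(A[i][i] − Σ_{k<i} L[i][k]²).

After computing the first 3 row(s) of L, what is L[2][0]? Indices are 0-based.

Step 1: L[0][0] = √(1) = 1.
  L[1][0] = (1) / L[0][0] = 1.
Step 2: L[1][1] = √(9) = 3.
  L[2][0] = (-3) / L[0][0] = -3.
  L[2][1] = (9) / L[1][1] = 3.
Step 3: L[2][2] = √(4) = 2.

L[2][0] = -3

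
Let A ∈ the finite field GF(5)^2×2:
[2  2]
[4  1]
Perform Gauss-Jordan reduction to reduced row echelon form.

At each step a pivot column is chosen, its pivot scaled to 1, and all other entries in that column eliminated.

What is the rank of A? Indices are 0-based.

[1] R0 /= 2  ⇒  (1, 1)
     R1 -= 4·R0  ⇒  (0, 2)
[2] R1 /= 2  ⇒  (0, 1)
     R0 -= 1·R1  ⇒  (1, 0)

rank = 2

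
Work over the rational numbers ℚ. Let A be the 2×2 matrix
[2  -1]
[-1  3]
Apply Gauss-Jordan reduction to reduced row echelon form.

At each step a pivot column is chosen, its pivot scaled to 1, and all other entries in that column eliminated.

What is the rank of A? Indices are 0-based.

step 1: normalize row 0 (÷2) = (1, -1/2)
  row 1: subtract -1×row0 = (0, 5/2)
step 2: normalize row 1 (÷5/2) = (0, 1)
  row 0: subtract -1/2×row1 = (1, 0)

rank = 2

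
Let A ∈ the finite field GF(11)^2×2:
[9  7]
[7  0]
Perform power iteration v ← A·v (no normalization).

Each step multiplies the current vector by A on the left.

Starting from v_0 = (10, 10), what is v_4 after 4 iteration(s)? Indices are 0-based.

v_0 = (10, 10).
v_1 = A·v_0 = (6, 4).
v_2 = A·v_1 = (5, 9).
v_3 = A·v_2 = (9, 2).
v_4 = A·v_3 = (7, 8).

v_4 = (7, 8)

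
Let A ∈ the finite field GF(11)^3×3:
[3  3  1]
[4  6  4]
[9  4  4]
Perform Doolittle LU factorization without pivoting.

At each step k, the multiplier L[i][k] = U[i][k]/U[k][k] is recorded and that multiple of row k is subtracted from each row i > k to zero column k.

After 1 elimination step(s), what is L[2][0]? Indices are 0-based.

L[2][0] = 3

[col 0] pivot 3
  R1 -= 5*R0 → (0, 2, 10)  (L[1][0] := 5)
  R2 -= 3*R0 → (0, 6, 1)  (L[2][0] := 3)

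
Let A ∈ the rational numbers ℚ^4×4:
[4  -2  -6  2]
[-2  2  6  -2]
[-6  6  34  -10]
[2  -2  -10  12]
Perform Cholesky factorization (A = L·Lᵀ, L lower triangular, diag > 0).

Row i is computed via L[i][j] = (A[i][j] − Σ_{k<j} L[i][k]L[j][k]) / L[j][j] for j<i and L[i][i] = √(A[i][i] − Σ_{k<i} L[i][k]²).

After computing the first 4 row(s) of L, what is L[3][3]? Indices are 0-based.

Step 1: L[0][0] = √(4) = 2.
  L[1][0] = (-2) / L[0][0] = -1.
Step 2: L[1][1] = √(1) = 1.
  L[2][0] = (-6) / L[0][0] = -3.
  L[2][1] = (3) / L[1][1] = 3.
Step 3: L[2][2] = √(16) = 4.
  L[3][0] = (2) / L[0][0] = 1.
  L[3][1] = (-1) / L[1][1] = -1.
  L[3][2] = (-4) / L[2][2] = -1.
Step 4: L[3][3] = √(9) = 3.

L[3][3] = 3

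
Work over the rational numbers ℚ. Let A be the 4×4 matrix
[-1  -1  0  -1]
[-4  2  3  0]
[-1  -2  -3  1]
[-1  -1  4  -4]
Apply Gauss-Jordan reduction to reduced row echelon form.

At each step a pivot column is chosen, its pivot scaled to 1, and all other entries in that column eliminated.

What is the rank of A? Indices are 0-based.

rank = 4

step 1: normalize row 0 (÷-1) = (1, 1, 0, 1)
  row 1: subtract -4×row0 = (0, 6, 3, 4)
  row 2: subtract -1×row0 = (0, -1, -3, 2)
  row 3: subtract -1×row0 = (0, 0, 4, -3)
step 2: normalize row 1 (÷6) = (0, 1, 1/2, 2/3)
  row 0: subtract 1×row1 = (1, 0, -1/2, 1/3)
  row 2: subtract -1×row1 = (0, 0, -5/2, 8/3)
step 3: normalize row 2 (÷-5/2) = (0, 0, 1, -16/15)
  row 0: subtract -1/2×row2 = (1, 0, 0, -1/5)
  row 1: subtract 1/2×row2 = (0, 1, 0, 6/5)
  row 3: subtract 4×row2 = (0, 0, 0, 19/15)
step 4: normalize row 3 (÷19/15) = (0, 0, 0, 1)
  row 0: subtract -1/5×row3 = (1, 0, 0, 0)
  row 1: subtract 6/5×row3 = (0, 1, 0, 0)
  row 2: subtract -16/15×row3 = (0, 0, 1, 0)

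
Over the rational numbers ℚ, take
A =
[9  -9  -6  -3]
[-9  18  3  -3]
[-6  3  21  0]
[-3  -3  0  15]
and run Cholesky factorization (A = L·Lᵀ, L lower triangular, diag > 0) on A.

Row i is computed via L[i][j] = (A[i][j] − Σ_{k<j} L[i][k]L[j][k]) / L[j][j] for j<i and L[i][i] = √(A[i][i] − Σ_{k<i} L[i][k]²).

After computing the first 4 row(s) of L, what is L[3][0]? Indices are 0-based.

L[3][0] = -1

Step 1: L[0][0] = √(9) = 3.
  L[1][0] = (-9) / L[0][0] = -3.
Step 2: L[1][1] = √(9) = 3.
  L[2][0] = (-6) / L[0][0] = -2.
  L[2][1] = (-3) / L[1][1] = -1.
Step 3: L[2][2] = √(16) = 4.
  L[3][0] = (-3) / L[0][0] = -1.
  L[3][1] = (-6) / L[1][1] = -2.
  L[3][2] = (-4) / L[2][2] = -1.
Step 4: L[3][3] = √(9) = 3.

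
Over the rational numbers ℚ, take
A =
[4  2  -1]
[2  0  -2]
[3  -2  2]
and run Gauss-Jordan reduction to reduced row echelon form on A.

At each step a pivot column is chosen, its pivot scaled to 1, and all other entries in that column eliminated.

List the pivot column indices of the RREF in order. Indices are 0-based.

pivot columns: 0, 1, 2

pivot(0,0)=4: scale R0 → (1, 1/2, -1/4)
  clear (1,0): R1 −= (2)R0 → (0, -1, -3/2)
  clear (2,0): R2 −= (3)R0 → (0, -7/2, 11/4)
pivot(1,1)=-1: scale R1 → (0, 1, 3/2)
  clear (0,1): R0 −= (1/2)R1 → (1, 0, -1)
  clear (2,1): R2 −= (-7/2)R1 → (0, 0, 8)
pivot(2,2)=8: scale R2 → (0, 0, 1)
  clear (0,2): R0 −= (-1)R2 → (1, 0, 0)
  clear (1,2): R1 −= (3/2)R2 → (0, 1, 0)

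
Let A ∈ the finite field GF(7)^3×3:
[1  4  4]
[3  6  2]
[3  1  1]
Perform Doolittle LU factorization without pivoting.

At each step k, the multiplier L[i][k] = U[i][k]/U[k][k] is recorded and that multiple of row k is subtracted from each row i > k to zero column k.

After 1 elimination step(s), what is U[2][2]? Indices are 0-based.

[col 0] pivot 1
  R1 -= 3*R0 → (0, 1, 4)  (L[1][0] := 3)
  R2 -= 3*R0 → (0, 3, 3)  (L[2][0] := 3)

U[2][2] = 3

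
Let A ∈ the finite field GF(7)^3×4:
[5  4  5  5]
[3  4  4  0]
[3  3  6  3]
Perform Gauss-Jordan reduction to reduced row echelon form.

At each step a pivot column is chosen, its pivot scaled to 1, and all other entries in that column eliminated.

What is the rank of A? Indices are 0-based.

rank = 3

step 1: normalize row 0 (÷5) = (1, 5, 1, 1)
  row 1: subtract 3×row0 = (0, 3, 1, 4)
  row 2: subtract 3×row0 = (0, 2, 3, 0)
step 2: normalize row 1 (÷3) = (0, 1, 5, 6)
  row 0: subtract 5×row1 = (1, 0, 4, 6)
  row 2: subtract 2×row1 = (0, 0, 0, 2)
skip col 2 (zero from row 2)
step 3: normalize row 2 (÷2) = (0, 0, 0, 1)
  row 0: subtract 6×row2 = (1, 0, 4, 0)
  row 1: subtract 6×row2 = (0, 1, 5, 0)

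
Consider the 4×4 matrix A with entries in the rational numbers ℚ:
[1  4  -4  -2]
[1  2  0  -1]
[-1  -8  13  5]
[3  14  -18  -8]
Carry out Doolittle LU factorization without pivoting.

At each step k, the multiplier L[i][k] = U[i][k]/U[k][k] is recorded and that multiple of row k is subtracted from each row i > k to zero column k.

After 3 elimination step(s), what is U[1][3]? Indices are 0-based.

k=0: U[0][0]=1
  eliminate (1,0): mult=1, new row 1: (0, -2, 4, 1); set L[1][0]=1
  eliminate (2,0): mult=-1, new row 2: (0, -4, 9, 3); set L[2][0]=-1
  eliminate (3,0): mult=3, new row 3: (0, 2, -6, -2); set L[3][0]=3
k=1: U[1][1]=-2
  eliminate (2,1): mult=2, new row 2: (0, 0, 1, 1); set L[2][1]=2
  eliminate (3,1): mult=-1, new row 3: (0, 0, -2, -1); set L[3][1]=-1
k=2: U[2][2]=1
  eliminate (3,2): mult=-2, new row 3: (0, 0, 0, 1); set L[3][2]=-2

U[1][3] = 1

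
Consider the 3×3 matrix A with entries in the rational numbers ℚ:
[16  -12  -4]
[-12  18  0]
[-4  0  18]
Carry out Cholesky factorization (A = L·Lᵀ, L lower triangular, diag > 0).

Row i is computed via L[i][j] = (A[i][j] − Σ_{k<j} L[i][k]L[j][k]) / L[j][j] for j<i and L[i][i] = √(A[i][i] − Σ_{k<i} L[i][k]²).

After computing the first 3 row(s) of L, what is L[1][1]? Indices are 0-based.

L[1][1] = 3

Step 1: L[0][0] = √(16) = 4.
  L[1][0] = (-12) / L[0][0] = -3.
Step 2: L[1][1] = √(9) = 3.
  L[2][0] = (-4) / L[0][0] = -1.
  L[2][1] = (-3) / L[1][1] = -1.
Step 3: L[2][2] = √(16) = 4.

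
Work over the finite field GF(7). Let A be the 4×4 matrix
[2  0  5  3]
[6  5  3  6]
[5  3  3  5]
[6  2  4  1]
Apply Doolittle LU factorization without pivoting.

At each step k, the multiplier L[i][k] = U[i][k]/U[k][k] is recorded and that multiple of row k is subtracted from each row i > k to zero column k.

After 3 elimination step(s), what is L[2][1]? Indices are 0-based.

k=0: U[0][0]=2
  eliminate (1,0): mult=3, new row 1: (0, 5, 2, 4); set L[1][0]=3
  eliminate (2,0): mult=6, new row 2: (0, 3, 1, 1); set L[2][0]=6
  eliminate (3,0): mult=3, new row 3: (0, 2, 3, 6); set L[3][0]=3
k=1: U[1][1]=5
  eliminate (2,1): mult=2, new row 2: (0, 0, 4, 0); set L[2][1]=2
  eliminate (3,1): mult=6, new row 3: (0, 0, 5, 3); set L[3][1]=6
k=2: U[2][2]=4
  eliminate (3,2): mult=3, new row 3: (0, 0, 0, 3); set L[3][2]=3

L[2][1] = 2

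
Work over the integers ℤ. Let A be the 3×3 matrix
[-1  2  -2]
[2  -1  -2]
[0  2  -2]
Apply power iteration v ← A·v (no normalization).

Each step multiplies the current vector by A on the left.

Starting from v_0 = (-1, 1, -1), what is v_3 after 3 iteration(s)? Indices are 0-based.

v_0 = (-1, 1, -1).
v_1 = A·v_0 = (5, -1, 4).
v_2 = A·v_1 = (-15, 3, -10).
v_3 = A·v_2 = (41, -13, 26).

v_3 = (41, -13, 26)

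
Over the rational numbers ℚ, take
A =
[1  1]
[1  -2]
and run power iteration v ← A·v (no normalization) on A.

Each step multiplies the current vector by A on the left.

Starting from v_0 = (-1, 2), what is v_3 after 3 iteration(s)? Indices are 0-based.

v_0 = (-1, 2).
v_1 = A·v_0 = (1, -5).
v_2 = A·v_1 = (-4, 11).
v_3 = A·v_2 = (7, -26).

v_3 = (7, -26)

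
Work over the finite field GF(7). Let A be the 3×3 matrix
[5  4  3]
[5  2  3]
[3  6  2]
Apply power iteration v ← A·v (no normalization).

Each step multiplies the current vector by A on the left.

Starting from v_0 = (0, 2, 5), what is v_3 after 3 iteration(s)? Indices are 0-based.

v_0 = (0, 2, 5).
v_1 = A·v_0 = (2, 5, 1).
v_2 = A·v_1 = (5, 2, 3).
v_3 = A·v_2 = (0, 3, 5).

v_3 = (0, 3, 5)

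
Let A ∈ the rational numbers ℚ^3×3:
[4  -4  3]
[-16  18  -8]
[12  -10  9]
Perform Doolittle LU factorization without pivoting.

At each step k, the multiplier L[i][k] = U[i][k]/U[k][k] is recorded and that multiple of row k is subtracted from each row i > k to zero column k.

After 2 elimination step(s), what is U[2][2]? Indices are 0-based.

[col 0] pivot 4
  R1 -= -4*R0 → (0, 2, 4)  (L[1][0] := -4)
  R2 -= 3*R0 → (0, 2, 0)  (L[2][0] := 3)
[col 1] pivot 2
  R2 -= 1*R1 → (0, 0, -4)  (L[2][1] := 1)

U[2][2] = -4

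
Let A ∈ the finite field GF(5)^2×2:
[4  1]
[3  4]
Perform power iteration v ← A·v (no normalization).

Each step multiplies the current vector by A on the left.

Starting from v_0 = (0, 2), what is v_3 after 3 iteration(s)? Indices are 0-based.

v_0 = (0, 2).
v_1 = A·v_0 = (2, 3).
v_2 = A·v_1 = (1, 3).
v_3 = A·v_2 = (2, 0).

v_3 = (2, 0)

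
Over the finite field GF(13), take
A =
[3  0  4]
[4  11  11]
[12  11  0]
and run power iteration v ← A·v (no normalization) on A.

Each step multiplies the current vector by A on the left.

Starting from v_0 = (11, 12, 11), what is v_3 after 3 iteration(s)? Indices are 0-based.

v_0 = (11, 12, 11).
v_1 = A·v_0 = (12, 11, 4).
v_2 = A·v_1 = (0, 5, 5).
v_3 = A·v_2 = (7, 6, 3).

v_3 = (7, 6, 3)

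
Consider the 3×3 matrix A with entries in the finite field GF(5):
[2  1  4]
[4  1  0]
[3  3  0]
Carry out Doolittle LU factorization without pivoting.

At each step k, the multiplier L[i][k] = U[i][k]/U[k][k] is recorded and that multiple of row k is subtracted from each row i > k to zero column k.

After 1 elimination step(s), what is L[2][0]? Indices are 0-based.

L[2][0] = 4

Step 1: pivot at (0,0) is 2.
  row1 ← row1 − (2)·row0  ⇒  L[1][0]=2, U row1=(0, 4, 2)
  row2 ← row2 − (4)·row0  ⇒  L[2][0]=4, U row2=(0, 4, 4)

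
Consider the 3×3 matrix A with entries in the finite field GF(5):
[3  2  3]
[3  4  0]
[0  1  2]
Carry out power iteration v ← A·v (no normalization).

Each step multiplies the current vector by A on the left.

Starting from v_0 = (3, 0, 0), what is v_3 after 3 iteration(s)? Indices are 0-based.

v_0 = (3, 0, 0).
v_1 = A·v_0 = (4, 4, 0).
v_2 = A·v_1 = (0, 3, 4).
v_3 = A·v_2 = (3, 2, 1).

v_3 = (3, 2, 1)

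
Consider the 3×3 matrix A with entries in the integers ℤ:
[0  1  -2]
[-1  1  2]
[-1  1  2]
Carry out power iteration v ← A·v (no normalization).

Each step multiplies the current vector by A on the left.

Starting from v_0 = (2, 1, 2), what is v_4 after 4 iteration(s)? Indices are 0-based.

v_0 = (2, 1, 2).
v_1 = A·v_0 = (-3, 3, 3).
v_2 = A·v_1 = (-3, 12, 12).
v_3 = A·v_2 = (-12, 39, 39).
v_4 = A·v_3 = (-39, 129, 129).

v_4 = (-39, 129, 129)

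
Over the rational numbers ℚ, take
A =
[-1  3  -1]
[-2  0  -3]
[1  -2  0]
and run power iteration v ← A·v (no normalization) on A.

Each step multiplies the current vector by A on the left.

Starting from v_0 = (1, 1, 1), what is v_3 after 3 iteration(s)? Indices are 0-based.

v_3 = (7, -3, -17)

v_0 = (1, 1, 1).
v_1 = A·v_0 = (1, -5, -1).
v_2 = A·v_1 = (-15, 1, 11).
v_3 = A·v_2 = (7, -3, -17).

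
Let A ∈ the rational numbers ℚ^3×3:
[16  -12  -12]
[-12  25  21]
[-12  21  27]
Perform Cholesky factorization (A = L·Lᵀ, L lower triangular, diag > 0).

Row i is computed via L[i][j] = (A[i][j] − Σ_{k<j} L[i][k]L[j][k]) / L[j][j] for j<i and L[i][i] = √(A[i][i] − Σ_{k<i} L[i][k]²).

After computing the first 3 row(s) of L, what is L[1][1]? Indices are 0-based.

Step 1: L[0][0] = √(16) = 4.
  L[1][0] = (-12) / L[0][0] = -3.
Step 2: L[1][1] = √(16) = 4.
  L[2][0] = (-12) / L[0][0] = -3.
  L[2][1] = (12) / L[1][1] = 3.
Step 3: L[2][2] = √(9) = 3.

L[1][1] = 4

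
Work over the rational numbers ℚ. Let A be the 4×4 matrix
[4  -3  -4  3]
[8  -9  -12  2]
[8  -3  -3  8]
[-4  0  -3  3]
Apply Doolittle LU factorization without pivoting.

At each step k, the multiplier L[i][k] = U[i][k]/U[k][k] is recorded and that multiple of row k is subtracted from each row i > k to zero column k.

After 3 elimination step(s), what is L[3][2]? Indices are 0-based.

L[3][2] = -3

Step 1: pivot at (0,0) is 4.
  row1 ← row1 − (2)·row0  ⇒  L[1][0]=2, U row1=(0, -3, -4, -4)
  row2 ← row2 − (2)·row0  ⇒  L[2][0]=2, U row2=(0, 3, 5, 2)
  row3 ← row3 − (-1)·row0  ⇒  L[3][0]=-1, U row3=(0, -3, -7, 6)
Step 2: pivot at (1,1) is -3.
  row2 ← row2 − (-1)·row1  ⇒  L[2][1]=-1, U row2=(0, 0, 1, -2)
  row3 ← row3 − (1)·row1  ⇒  L[3][1]=1, U row3=(0, 0, -3, 10)
Step 3: pivot at (2,2) is 1.
  row3 ← row3 − (-3)·row2  ⇒  L[3][2]=-3, U row3=(0, 0, 0, 4)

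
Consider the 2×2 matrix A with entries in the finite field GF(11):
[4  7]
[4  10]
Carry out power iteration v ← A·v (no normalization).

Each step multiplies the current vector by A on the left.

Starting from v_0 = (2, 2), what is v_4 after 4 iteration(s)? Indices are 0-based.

v_0 = (2, 2).
v_1 = A·v_0 = (0, 6).
v_2 = A·v_1 = (9, 5).
v_3 = A·v_2 = (5, 9).
v_4 = A·v_3 = (6, 0).

v_4 = (6, 0)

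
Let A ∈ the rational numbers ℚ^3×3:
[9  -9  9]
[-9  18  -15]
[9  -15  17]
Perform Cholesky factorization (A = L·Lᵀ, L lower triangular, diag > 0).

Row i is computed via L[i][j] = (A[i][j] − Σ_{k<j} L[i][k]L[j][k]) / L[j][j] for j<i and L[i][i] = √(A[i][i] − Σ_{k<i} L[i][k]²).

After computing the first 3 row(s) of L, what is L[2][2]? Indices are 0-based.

Step 1: L[0][0] = √(9) = 3.
  L[1][0] = (-9) / L[0][0] = -3.
Step 2: L[1][1] = √(9) = 3.
  L[2][0] = (9) / L[0][0] = 3.
  L[2][1] = (-6) / L[1][1] = -2.
Step 3: L[2][2] = √(4) = 2.

L[2][2] = 2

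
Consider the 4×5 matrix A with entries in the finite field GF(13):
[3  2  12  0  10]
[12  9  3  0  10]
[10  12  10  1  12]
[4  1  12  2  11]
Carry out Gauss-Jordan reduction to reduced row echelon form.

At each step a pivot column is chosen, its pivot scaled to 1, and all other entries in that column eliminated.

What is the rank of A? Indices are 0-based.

rank = 4

pivot(0,0)=3: scale R0 → (1, 5, 4, 0, 12)
  clear (1,0): R1 −= (12)R0 → (0, 1, 7, 0, 9)
  clear (2,0): R2 −= (10)R0 → (0, 1, 9, 1, 9)
  clear (3,0): R3 −= (4)R0 → (0, 7, 9, 2, 2)
pivot(1,1)=1: scale R1 → (0, 1, 7, 0, 9)
  clear (0,1): R0 −= (5)R1 → (1, 0, 8, 0, 6)
  clear (2,1): R2 −= (1)R1 → (0, 0, 2, 1, 0)
  clear (3,1): R3 −= (7)R1 → (0, 0, 12, 2, 4)
pivot(2,2)=2: scale R2 → (0, 0, 1, 7, 0)
  clear (0,2): R0 −= (8)R2 → (1, 0, 0, 9, 6)
  clear (1,2): R1 −= (7)R2 → (0, 1, 0, 3, 9)
  clear (3,2): R3 −= (12)R2 → (0, 0, 0, 9, 4)
pivot(3,3)=9: scale R3 → (0, 0, 0, 1, 12)
  clear (0,3): R0 −= (9)R3 → (1, 0, 0, 0, 2)
  clear (1,3): R1 −= (3)R3 → (0, 1, 0, 0, 12)
  clear (2,3): R2 −= (7)R3 → (0, 0, 1, 0, 7)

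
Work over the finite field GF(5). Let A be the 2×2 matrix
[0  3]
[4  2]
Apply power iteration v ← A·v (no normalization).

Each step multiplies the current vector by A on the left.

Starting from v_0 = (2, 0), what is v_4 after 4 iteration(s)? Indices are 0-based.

v_4 = (4, 3)

v_0 = (2, 0).
v_1 = A·v_0 = (0, 3).
v_2 = A·v_1 = (4, 1).
v_3 = A·v_2 = (3, 3).
v_4 = A·v_3 = (4, 3).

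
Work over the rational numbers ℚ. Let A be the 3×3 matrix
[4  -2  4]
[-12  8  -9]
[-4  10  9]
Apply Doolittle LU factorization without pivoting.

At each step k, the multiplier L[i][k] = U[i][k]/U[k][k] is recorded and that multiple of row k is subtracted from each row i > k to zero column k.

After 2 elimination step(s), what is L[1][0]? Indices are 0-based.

L[1][0] = -3

k=0: U[0][0]=4
  eliminate (1,0): mult=-3, new row 1: (0, 2, 3); set L[1][0]=-3
  eliminate (2,0): mult=-1, new row 2: (0, 8, 13); set L[2][0]=-1
k=1: U[1][1]=2
  eliminate (2,1): mult=4, new row 2: (0, 0, 1); set L[2][1]=4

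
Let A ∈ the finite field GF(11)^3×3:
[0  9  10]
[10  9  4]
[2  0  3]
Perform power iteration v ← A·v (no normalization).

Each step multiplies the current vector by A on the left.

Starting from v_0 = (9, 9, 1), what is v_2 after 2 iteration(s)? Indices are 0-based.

v_2 = (3, 6, 3)

v_0 = (9, 9, 1).
v_1 = A·v_0 = (3, 10, 10).
v_2 = A·v_1 = (3, 6, 3).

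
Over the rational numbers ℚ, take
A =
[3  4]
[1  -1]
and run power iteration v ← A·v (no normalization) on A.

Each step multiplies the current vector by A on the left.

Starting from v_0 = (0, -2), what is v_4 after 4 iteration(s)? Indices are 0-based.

v_0 = (0, -2).
v_1 = A·v_0 = (-8, 2).
v_2 = A·v_1 = (-16, -10).
v_3 = A·v_2 = (-88, -6).
v_4 = A·v_3 = (-288, -82).

v_4 = (-288, -82)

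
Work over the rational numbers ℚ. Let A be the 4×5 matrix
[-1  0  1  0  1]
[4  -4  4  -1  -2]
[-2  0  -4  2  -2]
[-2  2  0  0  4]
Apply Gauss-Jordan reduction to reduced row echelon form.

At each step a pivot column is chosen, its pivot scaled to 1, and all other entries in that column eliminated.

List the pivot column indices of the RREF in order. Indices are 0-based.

step 1: normalize row 0 (÷-1) = (1, 0, -1, 0, -1)
  row 1: subtract 4×row0 = (0, -4, 8, -1, 2)
  row 2: subtract -2×row0 = (0, 0, -6, 2, -4)
  row 3: subtract -2×row0 = (0, 2, -2, 0, 2)
step 2: normalize row 1 (÷-4) = (0, 1, -2, 1/4, -1/2)
  row 3: subtract 2×row1 = (0, 0, 2, -1/2, 3)
step 3: normalize row 2 (÷-6) = (0, 0, 1, -1/3, 2/3)
  row 0: subtract -1×row2 = (1, 0, 0, -1/3, -1/3)
  row 1: subtract -2×row2 = (0, 1, 0, -5/12, 5/6)
  row 3: subtract 2×row2 = (0, 0, 0, 1/6, 5/3)
step 4: normalize row 3 (÷1/6) = (0, 0, 0, 1, 10)
  row 0: subtract -1/3×row3 = (1, 0, 0, 0, 3)
  row 1: subtract -5/12×row3 = (0, 1, 0, 0, 5)
  row 2: subtract -1/3×row3 = (0, 0, 1, 0, 4)

pivot columns: 0, 1, 2, 3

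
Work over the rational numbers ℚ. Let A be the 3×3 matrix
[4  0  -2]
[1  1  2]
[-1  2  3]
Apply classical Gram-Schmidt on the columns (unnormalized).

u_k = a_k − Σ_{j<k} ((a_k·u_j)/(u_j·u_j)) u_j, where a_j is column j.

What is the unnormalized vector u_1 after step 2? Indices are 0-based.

u_1 = (2/9, 19/18, 35/18)

Step 1: u_0 = a_0 = (4, 1, -1).
Step 2: u_1 = a_1 − (-1/18)·u_0 = (2/9, 19/18, 35/18).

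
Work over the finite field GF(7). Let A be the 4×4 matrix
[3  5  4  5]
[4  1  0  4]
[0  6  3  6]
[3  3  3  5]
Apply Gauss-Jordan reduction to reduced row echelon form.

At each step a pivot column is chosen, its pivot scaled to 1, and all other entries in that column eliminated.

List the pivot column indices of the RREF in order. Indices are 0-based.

pivot columns: 0, 1, 2, 3

[1] R0 /= 3  ⇒  (1, 4, 6, 4)
     R1 -= 4·R0  ⇒  (0, 6, 4, 2)
     R3 -= 3·R0  ⇒  (0, 5, 6, 0)
[2] R1 /= 6  ⇒  (0, 1, 3, 5)
     R0 -= 4·R1  ⇒  (1, 0, 1, 5)
     R2 -= 6·R1  ⇒  (0, 0, 6, 4)
     R3 -= 5·R1  ⇒  (0, 0, 5, 3)
[3] R2 /= 6  ⇒  (0, 0, 1, 3)
     R0 -= 1·R2  ⇒  (1, 0, 0, 2)
     R1 -= 3·R2  ⇒  (0, 1, 0, 3)
     R3 -= 5·R2  ⇒  (0, 0, 0, 2)
[4] R3 /= 2  ⇒  (0, 0, 0, 1)
     R0 -= 2·R3  ⇒  (1, 0, 0, 0)
     R1 -= 3·R3  ⇒  (0, 1, 0, 0)
     R2 -= 3·R3  ⇒  (0, 0, 1, 0)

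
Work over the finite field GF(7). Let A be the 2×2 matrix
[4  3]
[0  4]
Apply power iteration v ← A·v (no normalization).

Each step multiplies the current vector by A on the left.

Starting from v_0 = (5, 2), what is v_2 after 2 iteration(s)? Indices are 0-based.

v_2 = (2, 4)

v_0 = (5, 2).
v_1 = A·v_0 = (5, 1).
v_2 = A·v_1 = (2, 4).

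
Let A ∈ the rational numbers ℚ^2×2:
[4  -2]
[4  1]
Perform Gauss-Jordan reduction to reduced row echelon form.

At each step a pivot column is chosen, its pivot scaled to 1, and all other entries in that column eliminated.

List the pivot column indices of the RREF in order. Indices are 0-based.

pivot columns: 0, 1

pivot(0,0)=4: scale R0 → (1, -1/2)
  clear (1,0): R1 −= (4)R0 → (0, 3)
pivot(1,1)=3: scale R1 → (0, 1)
  clear (0,1): R0 −= (-1/2)R1 → (1, 0)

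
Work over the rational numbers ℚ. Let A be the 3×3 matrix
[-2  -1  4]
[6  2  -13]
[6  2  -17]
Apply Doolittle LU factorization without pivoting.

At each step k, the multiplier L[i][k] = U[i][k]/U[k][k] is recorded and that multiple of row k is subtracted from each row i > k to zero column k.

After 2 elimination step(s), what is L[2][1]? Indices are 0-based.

L[2][1] = 1

[col 0] pivot -2
  R1 -= -3*R0 → (0, -1, -1)  (L[1][0] := -3)
  R2 -= -3*R0 → (0, -1, -5)  (L[2][0] := -3)
[col 1] pivot -1
  R2 -= 1*R1 → (0, 0, -4)  (L[2][1] := 1)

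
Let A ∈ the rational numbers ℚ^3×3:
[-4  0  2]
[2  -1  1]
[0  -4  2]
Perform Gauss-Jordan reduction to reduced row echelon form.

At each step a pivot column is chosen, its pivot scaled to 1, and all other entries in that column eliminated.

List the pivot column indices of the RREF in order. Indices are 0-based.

pivot columns: 0, 1, 2

step 1: normalize row 0 (÷-4) = (1, 0, -1/2)
  row 1: subtract 2×row0 = (0, -1, 2)
step 2: normalize row 1 (÷-1) = (0, 1, -2)
  row 2: subtract -4×row1 = (0, 0, -6)
step 3: normalize row 2 (÷-6) = (0, 0, 1)
  row 0: subtract -1/2×row2 = (1, 0, 0)
  row 1: subtract -2×row2 = (0, 1, 0)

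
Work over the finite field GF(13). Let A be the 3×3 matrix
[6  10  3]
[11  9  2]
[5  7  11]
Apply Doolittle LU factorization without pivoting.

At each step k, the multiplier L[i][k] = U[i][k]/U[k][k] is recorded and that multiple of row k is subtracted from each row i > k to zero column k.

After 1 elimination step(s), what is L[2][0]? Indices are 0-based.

k=0: U[0][0]=6
  eliminate (1,0): mult=4, new row 1: (0, 8, 3); set L[1][0]=4
  eliminate (2,0): mult=3, new row 2: (0, 3, 2); set L[2][0]=3

L[2][0] = 3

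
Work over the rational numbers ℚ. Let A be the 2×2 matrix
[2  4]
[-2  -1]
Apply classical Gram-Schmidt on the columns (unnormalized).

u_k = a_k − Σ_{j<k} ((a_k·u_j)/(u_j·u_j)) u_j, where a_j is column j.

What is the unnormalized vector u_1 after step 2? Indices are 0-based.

Step 1: u_0 = a_0 = (2, -2).
Step 2: u_1 = a_1 − (5/4)·u_0 = (3/2, 3/2).

u_1 = (3/2, 3/2)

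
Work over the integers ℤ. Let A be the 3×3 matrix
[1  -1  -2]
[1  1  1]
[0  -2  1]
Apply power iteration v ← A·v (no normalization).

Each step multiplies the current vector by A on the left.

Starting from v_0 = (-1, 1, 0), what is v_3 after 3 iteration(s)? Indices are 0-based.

v_3 = (10, -4, 6)

v_0 = (-1, 1, 0).
v_1 = A·v_0 = (-2, 0, -2).
v_2 = A·v_1 = (2, -4, -2).
v_3 = A·v_2 = (10, -4, 6).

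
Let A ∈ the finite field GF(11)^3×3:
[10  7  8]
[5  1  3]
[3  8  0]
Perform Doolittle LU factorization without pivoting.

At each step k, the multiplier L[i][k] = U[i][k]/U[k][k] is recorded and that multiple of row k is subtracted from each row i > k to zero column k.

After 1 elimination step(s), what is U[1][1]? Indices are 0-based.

U[1][1] = 3

Step 1: pivot at (0,0) is 10.
  row1 ← row1 − (6)·row0  ⇒  L[1][0]=6, U row1=(0, 3, 10)
  row2 ← row2 − (8)·row0  ⇒  L[2][0]=8, U row2=(0, 7, 2)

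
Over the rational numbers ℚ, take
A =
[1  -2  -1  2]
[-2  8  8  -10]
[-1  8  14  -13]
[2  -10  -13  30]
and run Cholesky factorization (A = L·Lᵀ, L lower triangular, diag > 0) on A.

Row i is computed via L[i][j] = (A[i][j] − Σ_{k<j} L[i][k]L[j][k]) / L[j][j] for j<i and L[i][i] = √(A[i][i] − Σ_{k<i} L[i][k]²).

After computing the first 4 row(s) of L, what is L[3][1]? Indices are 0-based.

Step 1: L[0][0] = √(1) = 1.
  L[1][0] = (-2) / L[0][0] = -2.
Step 2: L[1][1] = √(4) = 2.
  L[2][0] = (-1) / L[0][0] = -1.
  L[2][1] = (6) / L[1][1] = 3.
Step 3: L[2][2] = √(4) = 2.
  L[3][0] = (2) / L[0][0] = 2.
  L[3][1] = (-6) / L[1][1] = -3.
  L[3][2] = (-2) / L[2][2] = -1.
Step 4: L[3][3] = √(16) = 4.

L[3][1] = -3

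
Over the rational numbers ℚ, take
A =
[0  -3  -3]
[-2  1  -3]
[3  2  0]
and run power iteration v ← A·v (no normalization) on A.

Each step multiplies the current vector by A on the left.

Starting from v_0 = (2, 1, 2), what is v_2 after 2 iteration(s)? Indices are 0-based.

v_0 = (2, 1, 2).
v_1 = A·v_0 = (-9, -9, 8).
v_2 = A·v_1 = (3, -15, -45).

v_2 = (3, -15, -45)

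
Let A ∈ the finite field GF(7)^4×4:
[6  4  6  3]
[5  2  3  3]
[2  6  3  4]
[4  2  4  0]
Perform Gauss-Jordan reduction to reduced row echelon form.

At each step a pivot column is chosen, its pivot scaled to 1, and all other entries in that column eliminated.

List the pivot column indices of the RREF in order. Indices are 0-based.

step 1: normalize row 0 (÷6) = (1, 3, 1, 4)
  row 1: subtract 5×row0 = (0, 1, 5, 4)
  row 2: subtract 2×row0 = (0, 0, 1, 3)
  row 3: subtract 4×row0 = (0, 4, 0, 5)
step 2: normalize row 1 (÷1) = (0, 1, 5, 4)
  row 0: subtract 3×row1 = (1, 0, 0, 6)
  row 3: subtract 4×row1 = (0, 0, 1, 3)
step 3: normalize row 2 (÷1) = (0, 0, 1, 3)
  row 1: subtract 5×row2 = (0, 1, 0, 3)
  row 3: subtract 1×row2 = (0, 0, 0, 0)
skip col 3 (zero from row 3)

pivot columns: 0, 1, 2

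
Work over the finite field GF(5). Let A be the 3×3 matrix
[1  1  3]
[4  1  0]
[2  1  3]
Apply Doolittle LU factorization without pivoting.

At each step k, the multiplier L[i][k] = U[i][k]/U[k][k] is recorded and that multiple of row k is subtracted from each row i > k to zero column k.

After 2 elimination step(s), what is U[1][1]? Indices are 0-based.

[col 0] pivot 1
  R1 -= 4*R0 → (0, 2, 3)  (L[1][0] := 4)
  R2 -= 2*R0 → (0, 4, 2)  (L[2][0] := 2)
[col 1] pivot 2
  R2 -= 2*R1 → (0, 0, 1)  (L[2][1] := 2)

U[1][1] = 2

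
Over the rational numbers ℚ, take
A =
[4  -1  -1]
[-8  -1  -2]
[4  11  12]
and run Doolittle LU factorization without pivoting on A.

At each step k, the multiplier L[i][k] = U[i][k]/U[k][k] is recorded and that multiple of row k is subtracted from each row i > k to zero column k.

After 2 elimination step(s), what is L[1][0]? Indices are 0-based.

Step 1: pivot at (0,0) is 4.
  row1 ← row1 − (-2)·row0  ⇒  L[1][0]=-2, U row1=(0, -3, -4)
  row2 ← row2 − (1)·row0  ⇒  L[2][0]=1, U row2=(0, 12, 13)
Step 2: pivot at (1,1) is -3.
  row2 ← row2 − (-4)·row1  ⇒  L[2][1]=-4, U row2=(0, 0, -3)

L[1][0] = -2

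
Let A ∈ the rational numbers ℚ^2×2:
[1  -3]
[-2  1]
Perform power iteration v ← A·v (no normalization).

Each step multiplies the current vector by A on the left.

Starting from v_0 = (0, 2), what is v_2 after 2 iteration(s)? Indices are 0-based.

v_2 = (-12, 14)

v_0 = (0, 2).
v_1 = A·v_0 = (-6, 2).
v_2 = A·v_1 = (-12, 14).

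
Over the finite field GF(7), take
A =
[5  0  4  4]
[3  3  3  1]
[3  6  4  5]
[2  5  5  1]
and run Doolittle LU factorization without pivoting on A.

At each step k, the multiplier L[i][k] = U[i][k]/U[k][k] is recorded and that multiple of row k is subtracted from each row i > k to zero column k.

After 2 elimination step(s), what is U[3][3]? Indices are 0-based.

U[3][3] = 5

[col 0] pivot 5
  R1 -= 2*R0 → (0, 3, 2, 0)  (L[1][0] := 2)
  R2 -= 2*R0 → (0, 6, 3, 4)  (L[2][0] := 2)
  R3 -= 6*R0 → (0, 5, 2, 5)  (L[3][0] := 6)
[col 1] pivot 3
  R2 -= 2*R1 → (0, 0, 6, 4)  (L[2][1] := 2)
  R3 -= 4*R1 → (0, 0, 1, 5)  (L[3][1] := 4)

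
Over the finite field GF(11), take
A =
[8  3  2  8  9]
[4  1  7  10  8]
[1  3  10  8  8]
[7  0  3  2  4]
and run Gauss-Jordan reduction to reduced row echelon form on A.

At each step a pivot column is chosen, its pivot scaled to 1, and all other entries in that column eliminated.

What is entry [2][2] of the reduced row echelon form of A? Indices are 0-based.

[1] R0 /= 8  ⇒  (1, 10, 3, 1, 8)
     R1 -= 4·R0  ⇒  (0, 5, 6, 6, 9)
     R2 -= 1·R0  ⇒  (0, 4, 7, 7, 0)
     R3 -= 7·R0  ⇒  (0, 7, 4, 6, 3)
[2] R1 /= 5  ⇒  (0, 1, 10, 10, 4)
     R0 -= 10·R1  ⇒  (1, 0, 2, 0, 1)
     R2 -= 4·R1  ⇒  (0, 0, 0, 0, 6)
     R3 -= 7·R1  ⇒  (0, 0, 0, 2, 8)
column 2 empty below row 2
[3] R2 <-> R3
[3] R2 /= 2  ⇒  (0, 0, 0, 1, 4)
     R1 -= 10·R2  ⇒  (0, 1, 10, 0, 8)
[4] R3 /= 6  ⇒  (0, 0, 0, 0, 1)
     R0 -= 1·R3  ⇒  (1, 0, 2, 0, 0)
     R1 -= 8·R3  ⇒  (0, 1, 10, 0, 0)
     R2 -= 4·R3  ⇒  (0, 0, 0, 1, 0)

M[2][2] = 0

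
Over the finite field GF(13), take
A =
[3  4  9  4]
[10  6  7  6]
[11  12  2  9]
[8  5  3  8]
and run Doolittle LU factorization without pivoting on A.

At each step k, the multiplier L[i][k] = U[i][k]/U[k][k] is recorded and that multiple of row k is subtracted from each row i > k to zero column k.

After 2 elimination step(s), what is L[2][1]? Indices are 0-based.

[col 0] pivot 3
  R1 -= 12*R0 → (0, 10, 3, 10)  (L[1][0] := 12)
  R2 -= 8*R0 → (0, 6, 8, 3)  (L[2][0] := 8)
  R3 -= 7*R0 → (0, 3, 5, 6)  (L[3][0] := 7)
[col 1] pivot 10
  R2 -= 11*R1 → (0, 0, 1, 10)  (L[2][1] := 11)
  R3 -= 12*R1 → (0, 0, 8, 3)  (L[3][1] := 12)

L[2][1] = 11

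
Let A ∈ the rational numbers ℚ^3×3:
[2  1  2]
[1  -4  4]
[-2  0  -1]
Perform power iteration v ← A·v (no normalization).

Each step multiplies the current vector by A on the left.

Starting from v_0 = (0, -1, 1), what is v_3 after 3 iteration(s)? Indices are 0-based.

v_3 = (-21, 144, -15)

v_0 = (0, -1, 1).
v_1 = A·v_0 = (1, 8, -1).
v_2 = A·v_1 = (8, -35, -1).
v_3 = A·v_2 = (-21, 144, -15).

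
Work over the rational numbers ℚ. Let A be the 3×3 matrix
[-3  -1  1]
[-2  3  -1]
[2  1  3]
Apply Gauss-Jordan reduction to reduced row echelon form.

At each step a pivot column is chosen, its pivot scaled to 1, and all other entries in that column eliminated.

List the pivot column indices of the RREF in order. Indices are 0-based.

pivot columns: 0, 1, 2

pivot(0,0)=-3: scale R0 → (1, 1/3, -1/3)
  clear (1,0): R1 −= (-2)R0 → (0, 11/3, -5/3)
  clear (2,0): R2 −= (2)R0 → (0, 1/3, 11/3)
pivot(1,1)=11/3: scale R1 → (0, 1, -5/11)
  clear (0,1): R0 −= (1/3)R1 → (1, 0, -2/11)
  clear (2,1): R2 −= (1/3)R1 → (0, 0, 42/11)
pivot(2,2)=42/11: scale R2 → (0, 0, 1)
  clear (0,2): R0 −= (-2/11)R2 → (1, 0, 0)
  clear (1,2): R1 −= (-5/11)R2 → (0, 1, 0)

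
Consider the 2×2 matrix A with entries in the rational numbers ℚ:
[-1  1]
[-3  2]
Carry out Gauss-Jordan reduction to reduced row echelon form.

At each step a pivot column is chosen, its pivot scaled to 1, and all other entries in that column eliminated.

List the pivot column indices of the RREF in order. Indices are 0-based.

step 1: normalize row 0 (÷-1) = (1, -1)
  row 1: subtract -3×row0 = (0, -1)
step 2: normalize row 1 (÷-1) = (0, 1)
  row 0: subtract -1×row1 = (1, 0)

pivot columns: 0, 1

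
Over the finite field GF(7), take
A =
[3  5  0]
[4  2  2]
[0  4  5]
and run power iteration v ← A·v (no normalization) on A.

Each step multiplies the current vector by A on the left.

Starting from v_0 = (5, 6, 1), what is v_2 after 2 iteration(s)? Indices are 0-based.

v_0 = (5, 6, 1).
v_1 = A·v_0 = (3, 6, 1).
v_2 = A·v_1 = (4, 5, 1).

v_2 = (4, 5, 1)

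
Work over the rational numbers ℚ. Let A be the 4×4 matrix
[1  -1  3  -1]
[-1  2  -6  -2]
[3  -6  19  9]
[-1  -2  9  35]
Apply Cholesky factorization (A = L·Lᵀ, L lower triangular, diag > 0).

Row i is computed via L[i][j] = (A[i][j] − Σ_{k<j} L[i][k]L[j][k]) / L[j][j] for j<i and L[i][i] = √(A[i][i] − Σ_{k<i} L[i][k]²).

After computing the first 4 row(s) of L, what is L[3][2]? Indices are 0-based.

L[3][2] = 3

Step 1: L[0][0] = √(1) = 1.
  L[1][0] = (-1) / L[0][0] = -1.
Step 2: L[1][1] = √(1) = 1.
  L[2][0] = (3) / L[0][0] = 3.
  L[2][1] = (-3) / L[1][1] = -3.
Step 3: L[2][2] = √(1) = 1.
  L[3][0] = (-1) / L[0][0] = -1.
  L[3][1] = (-3) / L[1][1] = -3.
  L[3][2] = (3) / L[2][2] = 3.
Step 4: L[3][3] = √(16) = 4.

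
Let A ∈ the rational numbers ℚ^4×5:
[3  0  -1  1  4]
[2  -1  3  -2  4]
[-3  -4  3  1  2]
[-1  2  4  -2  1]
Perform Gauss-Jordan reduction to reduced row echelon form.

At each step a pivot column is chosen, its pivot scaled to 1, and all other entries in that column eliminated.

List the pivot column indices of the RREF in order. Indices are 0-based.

pivot columns: 0, 1, 2, 3

step 1: normalize row 0 (÷3) = (1, 0, -1/3, 1/3, 4/3)
  row 1: subtract 2×row0 = (0, -1, 11/3, -8/3, 4/3)
  row 2: subtract -3×row0 = (0, -4, 2, 2, 6)
  row 3: subtract -1×row0 = (0, 2, 11/3, -5/3, 7/3)
step 2: normalize row 1 (÷-1) = (0, 1, -11/3, 8/3, -4/3)
  row 2: subtract -4×row1 = (0, 0, -38/3, 38/3, 2/3)
  row 3: subtract 2×row1 = (0, 0, 11, -7, 5)
step 3: normalize row 2 (÷-38/3) = (0, 0, 1, -1, -1/19)
  row 0: subtract -1/3×row2 = (1, 0, 0, 0, 25/19)
  row 1: subtract -11/3×row2 = (0, 1, 0, -1, -29/19)
  row 3: subtract 11×row2 = (0, 0, 0, 4, 106/19)
step 4: normalize row 3 (÷4) = (0, 0, 0, 1, 53/38)
  row 1: subtract -1×row3 = (0, 1, 0, 0, -5/38)
  row 2: subtract -1×row3 = (0, 0, 1, 0, 51/38)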